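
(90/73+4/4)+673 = 49292/73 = 675.23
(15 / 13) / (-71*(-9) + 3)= 5 / 2782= 0.00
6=6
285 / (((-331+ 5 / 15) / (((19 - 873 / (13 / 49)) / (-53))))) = -18181575 / 341744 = -53.20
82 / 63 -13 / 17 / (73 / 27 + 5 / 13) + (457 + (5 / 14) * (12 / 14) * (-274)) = 3040837505 / 8126748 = 374.18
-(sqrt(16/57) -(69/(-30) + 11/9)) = -97/90 -4 * sqrt(57)/57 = -1.61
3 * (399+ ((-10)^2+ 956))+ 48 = 4413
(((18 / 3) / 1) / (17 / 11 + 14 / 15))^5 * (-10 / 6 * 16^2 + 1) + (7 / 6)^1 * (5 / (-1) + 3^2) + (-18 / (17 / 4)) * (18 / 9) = -20647263327077823506 / 583695998633499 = -35373.32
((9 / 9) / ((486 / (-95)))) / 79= -95 / 38394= -0.00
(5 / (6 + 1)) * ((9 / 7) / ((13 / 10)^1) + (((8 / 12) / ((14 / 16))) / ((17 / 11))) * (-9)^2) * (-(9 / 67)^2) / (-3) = 8546310 / 48611381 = 0.18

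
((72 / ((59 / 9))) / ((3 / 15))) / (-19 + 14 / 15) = -48600 / 15989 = -3.04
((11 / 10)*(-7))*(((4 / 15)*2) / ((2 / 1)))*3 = -154 / 25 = -6.16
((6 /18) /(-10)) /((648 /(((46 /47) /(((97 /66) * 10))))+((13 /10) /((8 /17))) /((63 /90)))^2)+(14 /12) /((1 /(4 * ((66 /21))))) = 4184828237891206268 /285329198044879935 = 14.67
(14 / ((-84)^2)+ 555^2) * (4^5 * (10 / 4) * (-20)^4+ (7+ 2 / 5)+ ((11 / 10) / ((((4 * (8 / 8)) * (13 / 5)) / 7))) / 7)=4723694094587382529 / 37440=126167043124662.99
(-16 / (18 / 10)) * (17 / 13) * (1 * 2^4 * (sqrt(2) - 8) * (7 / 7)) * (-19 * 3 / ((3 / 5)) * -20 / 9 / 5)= 66150400 / 1053 - 8268800 * sqrt(2) / 1053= 51715.62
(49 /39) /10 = 49 /390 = 0.13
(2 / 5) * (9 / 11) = 18 / 55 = 0.33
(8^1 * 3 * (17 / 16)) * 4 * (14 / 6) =238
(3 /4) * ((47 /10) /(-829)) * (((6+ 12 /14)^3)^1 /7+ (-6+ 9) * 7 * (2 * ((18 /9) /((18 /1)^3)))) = -2526932393 /12897979920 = -0.20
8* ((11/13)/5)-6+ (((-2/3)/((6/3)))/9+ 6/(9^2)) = -8089/1755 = -4.61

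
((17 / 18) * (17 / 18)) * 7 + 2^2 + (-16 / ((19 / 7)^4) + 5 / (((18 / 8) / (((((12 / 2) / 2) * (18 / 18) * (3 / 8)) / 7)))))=3046180315 / 295568028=10.31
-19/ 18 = -1.06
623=623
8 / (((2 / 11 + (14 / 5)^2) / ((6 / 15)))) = 440 / 1103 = 0.40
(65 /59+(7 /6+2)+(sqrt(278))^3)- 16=-4153 /354+278 * sqrt(278)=4623.45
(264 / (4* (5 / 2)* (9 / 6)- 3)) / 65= 22 / 65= 0.34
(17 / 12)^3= 4913 / 1728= 2.84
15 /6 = 5 /2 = 2.50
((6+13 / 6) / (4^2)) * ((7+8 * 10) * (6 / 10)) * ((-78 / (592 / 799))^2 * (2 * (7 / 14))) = 4139406767223 / 14018560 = 295280.45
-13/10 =-1.30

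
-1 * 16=-16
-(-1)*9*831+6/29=216897/29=7479.21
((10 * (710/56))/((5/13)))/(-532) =-4615/7448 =-0.62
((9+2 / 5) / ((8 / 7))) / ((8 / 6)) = 987 / 160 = 6.17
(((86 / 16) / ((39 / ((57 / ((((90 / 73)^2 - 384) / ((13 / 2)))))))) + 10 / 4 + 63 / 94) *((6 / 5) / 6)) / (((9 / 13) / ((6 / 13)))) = 4654526353 / 11495651040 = 0.40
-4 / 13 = -0.31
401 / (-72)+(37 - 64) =-2345 / 72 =-32.57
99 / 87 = 33 / 29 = 1.14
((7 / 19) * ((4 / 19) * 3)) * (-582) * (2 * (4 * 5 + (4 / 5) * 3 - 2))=-9973152 / 1805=-5525.29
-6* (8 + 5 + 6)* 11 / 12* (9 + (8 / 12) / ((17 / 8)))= -99275 / 102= -973.28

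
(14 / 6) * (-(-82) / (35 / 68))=5576 / 15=371.73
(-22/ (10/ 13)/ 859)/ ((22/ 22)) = -143/ 4295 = -0.03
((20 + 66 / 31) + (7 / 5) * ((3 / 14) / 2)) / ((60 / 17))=234821 / 37200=6.31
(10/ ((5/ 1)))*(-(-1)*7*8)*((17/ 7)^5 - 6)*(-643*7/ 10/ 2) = -678501316/ 343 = -1978137.95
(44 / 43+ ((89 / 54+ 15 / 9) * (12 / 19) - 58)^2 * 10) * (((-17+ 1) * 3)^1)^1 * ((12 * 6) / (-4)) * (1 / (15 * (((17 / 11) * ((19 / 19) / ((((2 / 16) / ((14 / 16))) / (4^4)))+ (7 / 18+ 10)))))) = 27667576361216 / 42807078565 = 646.33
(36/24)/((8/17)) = 51/16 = 3.19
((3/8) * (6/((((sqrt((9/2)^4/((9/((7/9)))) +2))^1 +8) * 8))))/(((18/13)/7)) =182/425- 91 * sqrt(599)/6800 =0.10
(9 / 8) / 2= 9 / 16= 0.56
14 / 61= 0.23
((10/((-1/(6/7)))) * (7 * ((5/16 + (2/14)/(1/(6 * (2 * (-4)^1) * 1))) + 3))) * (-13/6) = -25805/56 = -460.80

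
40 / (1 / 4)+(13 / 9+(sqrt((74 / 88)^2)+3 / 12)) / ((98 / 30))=259975 / 1617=160.78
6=6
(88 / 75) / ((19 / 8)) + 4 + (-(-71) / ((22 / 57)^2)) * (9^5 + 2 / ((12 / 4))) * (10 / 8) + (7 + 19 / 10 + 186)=97053866244389 / 2758800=35179739.83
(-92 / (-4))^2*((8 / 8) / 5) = 529 / 5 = 105.80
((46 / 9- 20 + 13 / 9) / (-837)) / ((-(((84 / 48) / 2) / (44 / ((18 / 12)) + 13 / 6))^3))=-749.42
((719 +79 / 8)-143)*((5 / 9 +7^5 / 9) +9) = 8797499 / 8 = 1099687.38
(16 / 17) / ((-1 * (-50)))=8 / 425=0.02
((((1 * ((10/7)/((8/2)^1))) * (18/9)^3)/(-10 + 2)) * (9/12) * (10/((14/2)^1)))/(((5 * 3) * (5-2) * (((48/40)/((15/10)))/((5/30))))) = -25/14112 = -0.00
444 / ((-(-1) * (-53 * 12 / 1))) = -37 / 53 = -0.70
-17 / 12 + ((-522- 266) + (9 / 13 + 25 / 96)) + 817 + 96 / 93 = 29.57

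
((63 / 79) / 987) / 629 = 3 / 2335477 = 0.00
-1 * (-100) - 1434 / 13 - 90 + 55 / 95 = -24633 / 247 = -99.73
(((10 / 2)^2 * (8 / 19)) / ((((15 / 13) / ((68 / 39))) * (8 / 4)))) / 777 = 1360 / 132867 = 0.01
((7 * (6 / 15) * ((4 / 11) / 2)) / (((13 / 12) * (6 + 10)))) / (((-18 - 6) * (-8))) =7 / 45760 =0.00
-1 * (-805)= 805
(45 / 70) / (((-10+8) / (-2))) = 9 / 14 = 0.64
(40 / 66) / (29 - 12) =20 / 561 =0.04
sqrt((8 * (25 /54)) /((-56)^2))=5 * sqrt(3) /252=0.03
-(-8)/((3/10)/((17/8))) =170/3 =56.67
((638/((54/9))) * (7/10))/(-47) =-2233/1410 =-1.58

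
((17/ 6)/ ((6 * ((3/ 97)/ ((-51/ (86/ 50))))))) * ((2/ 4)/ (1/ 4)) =-700825/ 774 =-905.46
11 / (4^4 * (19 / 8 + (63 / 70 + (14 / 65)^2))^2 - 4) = 196356875 / 50340522176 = 0.00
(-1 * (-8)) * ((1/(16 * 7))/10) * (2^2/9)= 0.00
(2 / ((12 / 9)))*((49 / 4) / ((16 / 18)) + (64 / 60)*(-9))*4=2007 / 80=25.09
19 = 19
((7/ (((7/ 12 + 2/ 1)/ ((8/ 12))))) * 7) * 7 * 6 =16464/ 31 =531.10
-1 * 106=-106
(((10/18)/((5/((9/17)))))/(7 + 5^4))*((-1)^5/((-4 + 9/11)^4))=-14641/16122715000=-0.00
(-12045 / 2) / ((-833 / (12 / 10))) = 7227 / 833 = 8.68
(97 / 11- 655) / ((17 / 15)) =-106620 / 187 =-570.16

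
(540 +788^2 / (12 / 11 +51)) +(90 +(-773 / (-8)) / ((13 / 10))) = 376166093 / 29796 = 12624.72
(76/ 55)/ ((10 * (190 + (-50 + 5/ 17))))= 646/ 655875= 0.00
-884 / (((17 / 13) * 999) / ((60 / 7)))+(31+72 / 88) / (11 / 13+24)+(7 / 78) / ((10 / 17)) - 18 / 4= -19093401871 / 2153331180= -8.87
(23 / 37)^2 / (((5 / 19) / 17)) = 170867 / 6845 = 24.96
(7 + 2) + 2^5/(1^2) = 41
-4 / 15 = -0.27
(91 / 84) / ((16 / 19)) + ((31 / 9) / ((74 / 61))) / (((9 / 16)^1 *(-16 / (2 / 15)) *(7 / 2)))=25667017 / 20139840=1.27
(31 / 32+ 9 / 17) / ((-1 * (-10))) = 163 / 1088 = 0.15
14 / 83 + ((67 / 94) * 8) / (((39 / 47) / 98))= 2180458 / 3237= 673.60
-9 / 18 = -0.50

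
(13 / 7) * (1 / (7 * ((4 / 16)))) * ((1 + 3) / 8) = 26 / 49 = 0.53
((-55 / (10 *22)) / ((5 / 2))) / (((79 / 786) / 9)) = -3537 / 395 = -8.95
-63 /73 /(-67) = 63 /4891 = 0.01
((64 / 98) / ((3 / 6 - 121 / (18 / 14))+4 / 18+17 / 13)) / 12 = -624 / 1055803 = -0.00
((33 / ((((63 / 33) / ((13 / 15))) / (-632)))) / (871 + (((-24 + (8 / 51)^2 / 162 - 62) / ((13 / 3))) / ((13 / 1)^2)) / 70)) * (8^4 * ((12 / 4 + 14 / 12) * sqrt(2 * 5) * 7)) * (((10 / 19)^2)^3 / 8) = -1239466423852800000000 * sqrt(10) / 359219934799429243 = -10911.25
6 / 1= 6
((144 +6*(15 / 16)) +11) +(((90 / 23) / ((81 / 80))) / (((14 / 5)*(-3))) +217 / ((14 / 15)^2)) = 14232845 / 34776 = 409.27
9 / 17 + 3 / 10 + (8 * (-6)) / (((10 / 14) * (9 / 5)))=-18617 / 510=-36.50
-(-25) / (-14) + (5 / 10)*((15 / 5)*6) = 101 / 14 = 7.21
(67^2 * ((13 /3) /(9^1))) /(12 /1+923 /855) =5543915 /33549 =165.25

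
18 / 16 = 9 / 8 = 1.12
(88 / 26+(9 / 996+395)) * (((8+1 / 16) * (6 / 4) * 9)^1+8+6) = 6759224777 / 138112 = 48940.17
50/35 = 10/7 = 1.43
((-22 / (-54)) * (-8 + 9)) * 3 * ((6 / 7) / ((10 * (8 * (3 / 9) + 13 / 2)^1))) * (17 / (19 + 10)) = 34 / 5075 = 0.01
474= 474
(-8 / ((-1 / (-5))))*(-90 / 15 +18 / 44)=2460 / 11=223.64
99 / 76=1.30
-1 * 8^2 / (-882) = 32 / 441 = 0.07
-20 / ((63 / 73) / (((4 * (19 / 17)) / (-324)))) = 0.32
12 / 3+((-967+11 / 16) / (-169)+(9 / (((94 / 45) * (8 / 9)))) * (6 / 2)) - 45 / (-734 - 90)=79566843 / 3272516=24.31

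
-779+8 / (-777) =-605291 / 777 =-779.01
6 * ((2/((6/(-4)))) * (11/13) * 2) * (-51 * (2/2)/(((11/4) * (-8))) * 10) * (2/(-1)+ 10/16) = 5610/13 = 431.54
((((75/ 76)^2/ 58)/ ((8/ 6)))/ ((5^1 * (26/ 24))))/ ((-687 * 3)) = -1125/ 997318816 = -0.00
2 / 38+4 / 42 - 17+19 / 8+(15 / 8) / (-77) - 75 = -392822 / 4389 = -89.50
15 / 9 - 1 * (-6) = 23 / 3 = 7.67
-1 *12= -12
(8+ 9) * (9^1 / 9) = 17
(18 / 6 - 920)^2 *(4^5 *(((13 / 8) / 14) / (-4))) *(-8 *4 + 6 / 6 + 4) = 674633232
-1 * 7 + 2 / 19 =-131 / 19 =-6.89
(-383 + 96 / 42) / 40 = -533 / 56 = -9.52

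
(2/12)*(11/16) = 11/96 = 0.11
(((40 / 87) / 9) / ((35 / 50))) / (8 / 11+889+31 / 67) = 29480 / 359591967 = 0.00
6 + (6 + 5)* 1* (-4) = -38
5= 5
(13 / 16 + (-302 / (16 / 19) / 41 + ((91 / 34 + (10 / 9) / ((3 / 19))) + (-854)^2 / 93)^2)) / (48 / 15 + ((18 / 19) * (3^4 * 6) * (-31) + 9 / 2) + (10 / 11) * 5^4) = -8556765241988691269795 / 1901077230747584376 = -4501.01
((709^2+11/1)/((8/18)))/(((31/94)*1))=106319358/31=3429656.71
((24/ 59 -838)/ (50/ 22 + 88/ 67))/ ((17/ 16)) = -582737056/ 2650929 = -219.82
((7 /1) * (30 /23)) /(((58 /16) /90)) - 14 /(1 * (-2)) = 155869 /667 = 233.69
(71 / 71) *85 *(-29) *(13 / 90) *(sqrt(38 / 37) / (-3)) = 6409 *sqrt(1406) / 1998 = 120.28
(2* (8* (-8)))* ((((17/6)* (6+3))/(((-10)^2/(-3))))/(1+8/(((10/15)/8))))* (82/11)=200736/26675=7.53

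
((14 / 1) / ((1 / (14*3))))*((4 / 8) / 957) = 98 / 319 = 0.31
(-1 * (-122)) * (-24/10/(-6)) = 244/5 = 48.80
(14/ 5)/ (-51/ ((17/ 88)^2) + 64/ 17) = -119/ 57920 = -0.00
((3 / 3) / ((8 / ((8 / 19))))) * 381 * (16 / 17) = 6096 / 323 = 18.87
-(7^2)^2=-2401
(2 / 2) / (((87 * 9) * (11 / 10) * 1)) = 10 / 8613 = 0.00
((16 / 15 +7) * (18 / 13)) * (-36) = -26136 / 65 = -402.09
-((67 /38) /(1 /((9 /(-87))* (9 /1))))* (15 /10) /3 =1809 /2204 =0.82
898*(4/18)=1796/9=199.56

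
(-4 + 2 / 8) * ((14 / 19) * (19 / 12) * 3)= -105 / 8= -13.12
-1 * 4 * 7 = -28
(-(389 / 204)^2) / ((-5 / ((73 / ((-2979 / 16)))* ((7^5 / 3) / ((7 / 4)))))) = -106089942532 / 116225685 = -912.79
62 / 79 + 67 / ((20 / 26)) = 69429 / 790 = 87.88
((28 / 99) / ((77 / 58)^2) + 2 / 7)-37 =-3065147 / 83853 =-36.55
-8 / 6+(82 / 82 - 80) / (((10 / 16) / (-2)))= 3772 / 15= 251.47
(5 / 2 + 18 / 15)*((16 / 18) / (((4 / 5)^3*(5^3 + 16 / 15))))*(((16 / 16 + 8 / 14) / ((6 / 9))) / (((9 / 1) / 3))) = 50875 / 1270752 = 0.04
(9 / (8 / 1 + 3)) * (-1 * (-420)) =3780 / 11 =343.64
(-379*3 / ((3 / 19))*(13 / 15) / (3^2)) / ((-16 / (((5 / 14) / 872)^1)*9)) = 93613 / 47464704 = 0.00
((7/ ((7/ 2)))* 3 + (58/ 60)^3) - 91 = -2270611/ 27000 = -84.10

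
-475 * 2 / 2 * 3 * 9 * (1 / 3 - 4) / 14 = 47025 / 14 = 3358.93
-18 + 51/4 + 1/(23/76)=-179/92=-1.95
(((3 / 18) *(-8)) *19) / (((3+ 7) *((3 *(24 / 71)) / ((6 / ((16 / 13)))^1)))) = -17537 / 1440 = -12.18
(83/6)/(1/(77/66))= 581/36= 16.14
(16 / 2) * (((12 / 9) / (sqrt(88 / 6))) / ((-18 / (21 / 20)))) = -14 * sqrt(33) / 495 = -0.16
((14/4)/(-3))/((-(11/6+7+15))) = 7/143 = 0.05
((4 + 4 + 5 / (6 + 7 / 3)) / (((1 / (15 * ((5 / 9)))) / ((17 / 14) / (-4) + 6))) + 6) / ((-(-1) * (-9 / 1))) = -69593 / 1512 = -46.03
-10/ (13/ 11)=-110/ 13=-8.46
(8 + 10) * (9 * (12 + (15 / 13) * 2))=2317.85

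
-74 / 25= -2.96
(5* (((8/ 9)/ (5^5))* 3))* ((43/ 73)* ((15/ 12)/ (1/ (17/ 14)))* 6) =1462/ 63875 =0.02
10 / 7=1.43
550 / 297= 50 / 27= 1.85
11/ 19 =0.58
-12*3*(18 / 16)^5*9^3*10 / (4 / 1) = -1937102445 / 16384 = -118231.35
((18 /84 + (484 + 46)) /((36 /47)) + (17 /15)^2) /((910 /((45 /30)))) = 8738209 /7644000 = 1.14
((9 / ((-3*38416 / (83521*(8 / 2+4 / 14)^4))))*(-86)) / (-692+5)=-363629553750 / 1320139429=-275.45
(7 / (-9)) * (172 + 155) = -763 / 3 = -254.33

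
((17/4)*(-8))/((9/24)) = -272/3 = -90.67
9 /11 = 0.82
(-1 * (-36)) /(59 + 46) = 12 /35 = 0.34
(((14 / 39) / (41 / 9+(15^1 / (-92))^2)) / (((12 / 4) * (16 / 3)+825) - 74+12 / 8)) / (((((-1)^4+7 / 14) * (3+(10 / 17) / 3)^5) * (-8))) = -20442056071248 / 802493715336002539967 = -0.00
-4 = -4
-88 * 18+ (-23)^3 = -13751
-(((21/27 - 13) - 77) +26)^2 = -323761/81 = -3997.05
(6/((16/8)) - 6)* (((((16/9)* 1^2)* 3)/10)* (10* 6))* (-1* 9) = 864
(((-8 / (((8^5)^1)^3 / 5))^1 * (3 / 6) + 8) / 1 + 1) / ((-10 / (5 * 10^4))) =-49478023249916875 / 1099511627776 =-45000.00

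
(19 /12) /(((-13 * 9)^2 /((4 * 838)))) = 15922 /41067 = 0.39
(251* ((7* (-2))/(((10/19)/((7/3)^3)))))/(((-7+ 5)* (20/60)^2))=11450369/30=381678.97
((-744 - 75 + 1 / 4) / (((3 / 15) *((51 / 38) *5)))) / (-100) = 2489 / 408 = 6.10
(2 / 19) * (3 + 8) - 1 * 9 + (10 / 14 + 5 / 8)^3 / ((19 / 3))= -24901159 / 3336704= -7.46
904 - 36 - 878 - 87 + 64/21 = -1973/21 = -93.95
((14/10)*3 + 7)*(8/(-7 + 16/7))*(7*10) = -43904/33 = -1330.42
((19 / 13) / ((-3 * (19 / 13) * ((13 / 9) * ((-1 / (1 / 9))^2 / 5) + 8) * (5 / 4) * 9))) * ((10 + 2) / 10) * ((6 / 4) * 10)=-8 / 471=-0.02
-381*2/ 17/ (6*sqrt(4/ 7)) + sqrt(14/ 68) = -127*sqrt(7)/ 34 + sqrt(238)/ 34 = -9.43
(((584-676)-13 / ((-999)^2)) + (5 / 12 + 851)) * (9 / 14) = 3031594319 / 6209784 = 488.20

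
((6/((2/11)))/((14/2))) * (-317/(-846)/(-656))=-3487/1294944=-0.00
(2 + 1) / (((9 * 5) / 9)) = 3 / 5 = 0.60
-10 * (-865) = 8650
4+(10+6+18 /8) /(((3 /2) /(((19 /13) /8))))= 3883 /624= 6.22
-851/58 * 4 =-1702/29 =-58.69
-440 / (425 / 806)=-70928 / 85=-834.45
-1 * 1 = -1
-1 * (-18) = 18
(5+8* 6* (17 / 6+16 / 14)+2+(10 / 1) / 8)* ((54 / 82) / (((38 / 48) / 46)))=41544900 / 5453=7618.72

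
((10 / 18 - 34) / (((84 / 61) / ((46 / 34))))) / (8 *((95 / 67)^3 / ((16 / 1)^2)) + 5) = -145157848216 / 22481569845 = -6.46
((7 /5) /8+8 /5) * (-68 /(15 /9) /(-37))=3621 /1850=1.96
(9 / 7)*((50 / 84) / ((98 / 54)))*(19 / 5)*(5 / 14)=0.57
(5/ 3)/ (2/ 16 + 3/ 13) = 520/ 111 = 4.68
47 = 47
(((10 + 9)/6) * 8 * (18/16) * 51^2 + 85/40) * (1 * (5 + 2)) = 4151315/8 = 518914.38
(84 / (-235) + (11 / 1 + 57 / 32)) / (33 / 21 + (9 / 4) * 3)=653989 / 438040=1.49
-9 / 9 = -1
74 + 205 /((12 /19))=4783 /12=398.58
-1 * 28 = -28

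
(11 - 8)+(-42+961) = 922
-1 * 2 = -2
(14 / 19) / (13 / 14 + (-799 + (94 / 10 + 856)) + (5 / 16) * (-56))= 245 / 16568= 0.01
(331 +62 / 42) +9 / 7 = 333.76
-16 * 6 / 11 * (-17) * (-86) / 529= -140352 / 5819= -24.12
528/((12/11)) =484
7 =7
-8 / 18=-4 / 9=-0.44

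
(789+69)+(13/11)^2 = 103987/121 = 859.40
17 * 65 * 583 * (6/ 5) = 773058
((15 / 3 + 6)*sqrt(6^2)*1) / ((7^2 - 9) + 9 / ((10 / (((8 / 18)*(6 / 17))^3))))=2431935 / 1474028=1.65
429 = 429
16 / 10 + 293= 1473 / 5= 294.60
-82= -82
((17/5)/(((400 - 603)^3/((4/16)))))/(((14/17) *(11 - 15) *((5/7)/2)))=289/3346170800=0.00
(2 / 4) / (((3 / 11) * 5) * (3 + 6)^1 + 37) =11 / 1084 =0.01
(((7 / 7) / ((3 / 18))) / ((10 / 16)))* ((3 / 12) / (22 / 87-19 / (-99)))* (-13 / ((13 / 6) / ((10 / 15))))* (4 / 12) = -45936 / 6385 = -7.19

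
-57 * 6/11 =-342/11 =-31.09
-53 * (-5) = 265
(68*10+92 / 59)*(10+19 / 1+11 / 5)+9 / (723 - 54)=21264.66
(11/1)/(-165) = -1/15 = -0.07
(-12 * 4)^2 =2304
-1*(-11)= 11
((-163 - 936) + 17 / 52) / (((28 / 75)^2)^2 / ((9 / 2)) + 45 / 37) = -601950962109375 / 668716758788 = -900.16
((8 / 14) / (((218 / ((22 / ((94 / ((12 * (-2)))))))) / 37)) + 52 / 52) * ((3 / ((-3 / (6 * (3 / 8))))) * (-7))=146925 / 20492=7.17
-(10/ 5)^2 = -4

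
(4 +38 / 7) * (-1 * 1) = -66 / 7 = -9.43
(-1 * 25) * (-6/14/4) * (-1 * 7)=-75/4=-18.75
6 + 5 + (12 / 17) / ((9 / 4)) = 11.31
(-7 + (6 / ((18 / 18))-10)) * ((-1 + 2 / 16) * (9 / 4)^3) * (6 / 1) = 168399 / 256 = 657.81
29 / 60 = 0.48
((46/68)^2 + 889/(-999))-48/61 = -1.22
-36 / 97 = -0.37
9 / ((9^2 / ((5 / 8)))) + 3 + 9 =12.07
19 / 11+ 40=459 / 11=41.73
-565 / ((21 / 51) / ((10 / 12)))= -48025 / 42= -1143.45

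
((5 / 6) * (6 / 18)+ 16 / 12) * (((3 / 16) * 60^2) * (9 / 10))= 3915 / 4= 978.75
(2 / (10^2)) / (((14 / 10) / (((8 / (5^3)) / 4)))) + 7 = 30626 / 4375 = 7.00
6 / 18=1 / 3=0.33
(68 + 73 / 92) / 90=6329 / 8280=0.76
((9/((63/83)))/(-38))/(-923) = 83/245518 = 0.00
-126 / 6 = -21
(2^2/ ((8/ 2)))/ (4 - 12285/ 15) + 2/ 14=808/ 5705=0.14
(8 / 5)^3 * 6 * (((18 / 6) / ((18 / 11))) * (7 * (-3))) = -118272 / 125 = -946.18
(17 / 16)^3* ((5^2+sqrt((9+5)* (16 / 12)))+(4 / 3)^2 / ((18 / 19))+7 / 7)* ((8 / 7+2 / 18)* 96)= 388127* sqrt(42) / 4032+438195383 / 108864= 4649.01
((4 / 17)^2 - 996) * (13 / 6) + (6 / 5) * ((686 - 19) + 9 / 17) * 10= 5074094 / 867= 5852.47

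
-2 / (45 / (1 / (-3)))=2 / 135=0.01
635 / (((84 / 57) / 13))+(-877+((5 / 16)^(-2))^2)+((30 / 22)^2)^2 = 1238279320253 / 256217500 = 4832.92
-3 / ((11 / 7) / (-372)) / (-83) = -7812 / 913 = -8.56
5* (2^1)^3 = 40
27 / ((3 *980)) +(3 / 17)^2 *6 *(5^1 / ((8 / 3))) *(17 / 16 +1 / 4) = 2125341 / 4531520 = 0.47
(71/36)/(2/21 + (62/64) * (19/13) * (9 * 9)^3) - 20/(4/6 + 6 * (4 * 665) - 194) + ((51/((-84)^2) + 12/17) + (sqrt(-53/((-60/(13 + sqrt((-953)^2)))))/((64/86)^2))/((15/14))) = 147492821110724911/207198129406803920 + 12943 * sqrt(85330)/76800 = 49.94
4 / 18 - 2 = -16 / 9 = -1.78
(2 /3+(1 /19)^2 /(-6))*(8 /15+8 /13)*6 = 8288 /1805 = 4.59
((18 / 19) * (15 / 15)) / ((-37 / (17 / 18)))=-17 / 703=-0.02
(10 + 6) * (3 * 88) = 4224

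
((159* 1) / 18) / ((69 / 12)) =106 / 69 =1.54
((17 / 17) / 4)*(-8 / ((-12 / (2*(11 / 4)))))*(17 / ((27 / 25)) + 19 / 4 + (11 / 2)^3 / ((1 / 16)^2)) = 50623639 / 1296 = 39061.45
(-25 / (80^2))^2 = 1 / 65536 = 0.00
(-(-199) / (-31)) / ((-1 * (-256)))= -199 / 7936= -0.03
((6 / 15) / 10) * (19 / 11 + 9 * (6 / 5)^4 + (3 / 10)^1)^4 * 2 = 6549758340330802589521 / 446807861328125000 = 14659.00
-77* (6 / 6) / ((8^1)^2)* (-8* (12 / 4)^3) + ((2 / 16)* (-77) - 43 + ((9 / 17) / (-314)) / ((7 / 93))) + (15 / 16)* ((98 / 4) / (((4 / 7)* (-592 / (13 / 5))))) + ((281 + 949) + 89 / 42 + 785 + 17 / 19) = 179554303715677 / 80696211456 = 2225.06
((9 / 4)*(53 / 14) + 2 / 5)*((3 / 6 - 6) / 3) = -27467 / 1680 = -16.35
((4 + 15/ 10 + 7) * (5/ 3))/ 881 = 125/ 5286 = 0.02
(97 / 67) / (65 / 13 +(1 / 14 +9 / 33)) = 14938 / 55141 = 0.27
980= 980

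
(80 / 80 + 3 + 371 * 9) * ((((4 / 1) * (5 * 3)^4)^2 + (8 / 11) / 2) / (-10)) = -753961415631686 / 55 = -13708389375121.56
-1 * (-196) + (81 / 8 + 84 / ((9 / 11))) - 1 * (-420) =728.79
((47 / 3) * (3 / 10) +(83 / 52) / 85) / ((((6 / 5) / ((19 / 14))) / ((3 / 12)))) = 396283 / 297024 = 1.33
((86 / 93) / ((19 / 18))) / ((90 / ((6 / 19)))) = 172 / 55955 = 0.00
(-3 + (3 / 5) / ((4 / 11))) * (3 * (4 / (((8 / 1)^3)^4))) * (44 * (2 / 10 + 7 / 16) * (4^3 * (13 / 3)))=-196911 / 107374182400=-0.00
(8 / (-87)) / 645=-8 / 56115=-0.00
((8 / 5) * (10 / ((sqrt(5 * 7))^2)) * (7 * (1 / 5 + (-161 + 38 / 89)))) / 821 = -1141856 / 1826725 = -0.63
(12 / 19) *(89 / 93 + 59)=22304 / 589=37.87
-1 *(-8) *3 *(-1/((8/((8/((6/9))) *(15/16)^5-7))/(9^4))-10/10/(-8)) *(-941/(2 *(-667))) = -8206541435739/349700096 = -23467.37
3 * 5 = 15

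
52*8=416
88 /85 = 1.04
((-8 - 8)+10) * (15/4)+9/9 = -43/2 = -21.50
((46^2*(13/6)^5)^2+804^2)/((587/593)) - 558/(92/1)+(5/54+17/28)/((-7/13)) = 25784040584310289766815/2500083641664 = 10313271186.06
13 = 13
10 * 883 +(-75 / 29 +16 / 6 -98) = 759691 / 87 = 8732.08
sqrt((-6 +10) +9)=sqrt(13)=3.61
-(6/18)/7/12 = -1/252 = -0.00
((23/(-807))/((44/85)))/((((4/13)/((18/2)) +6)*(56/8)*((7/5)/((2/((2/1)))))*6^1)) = -127075/818909168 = -0.00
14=14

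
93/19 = 4.89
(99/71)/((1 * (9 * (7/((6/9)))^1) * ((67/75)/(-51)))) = -28050/33299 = -0.84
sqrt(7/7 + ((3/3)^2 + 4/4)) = sqrt(3) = 1.73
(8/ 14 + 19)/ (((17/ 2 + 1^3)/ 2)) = 548/ 133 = 4.12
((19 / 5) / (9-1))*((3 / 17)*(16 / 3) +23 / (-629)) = 10811 / 25160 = 0.43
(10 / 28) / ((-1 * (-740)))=0.00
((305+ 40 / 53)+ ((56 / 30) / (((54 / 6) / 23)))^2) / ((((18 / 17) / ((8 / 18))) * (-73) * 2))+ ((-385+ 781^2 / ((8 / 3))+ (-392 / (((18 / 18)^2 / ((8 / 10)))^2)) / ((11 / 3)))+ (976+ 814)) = 115636743904159589 / 502613278200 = 230071.01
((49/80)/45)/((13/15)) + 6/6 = 1.02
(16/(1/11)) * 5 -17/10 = 878.30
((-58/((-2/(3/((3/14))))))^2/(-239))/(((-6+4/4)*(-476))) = -5887/20315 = -0.29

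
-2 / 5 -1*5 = -27 / 5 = -5.40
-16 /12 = -4 /3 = -1.33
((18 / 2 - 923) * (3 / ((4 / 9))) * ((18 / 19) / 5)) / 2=-111051 / 190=-584.48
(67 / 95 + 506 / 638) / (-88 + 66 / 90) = -12384 / 721259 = -0.02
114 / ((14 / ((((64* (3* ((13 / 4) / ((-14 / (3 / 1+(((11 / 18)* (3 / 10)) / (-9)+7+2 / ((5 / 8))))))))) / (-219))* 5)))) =3515798 / 32193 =109.21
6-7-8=-9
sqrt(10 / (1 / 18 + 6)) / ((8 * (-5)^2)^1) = 3 * sqrt(545) / 10900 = 0.01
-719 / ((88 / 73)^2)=-3831551 / 7744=-494.78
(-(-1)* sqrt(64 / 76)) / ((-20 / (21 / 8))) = -0.12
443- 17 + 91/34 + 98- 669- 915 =-35949/34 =-1057.32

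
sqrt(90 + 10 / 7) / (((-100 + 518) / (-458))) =-1832 * sqrt(70) / 1463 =-10.48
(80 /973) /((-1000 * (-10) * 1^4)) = 1 /121625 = 0.00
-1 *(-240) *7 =1680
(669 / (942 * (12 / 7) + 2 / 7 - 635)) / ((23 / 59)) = 92099 / 52601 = 1.75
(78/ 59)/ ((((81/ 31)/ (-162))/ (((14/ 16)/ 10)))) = -8463/ 1180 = -7.17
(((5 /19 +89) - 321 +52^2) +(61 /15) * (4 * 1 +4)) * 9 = 2141601 /95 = 22543.17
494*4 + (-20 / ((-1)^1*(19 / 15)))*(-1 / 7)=262508 / 133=1973.74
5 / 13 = 0.38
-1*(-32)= 32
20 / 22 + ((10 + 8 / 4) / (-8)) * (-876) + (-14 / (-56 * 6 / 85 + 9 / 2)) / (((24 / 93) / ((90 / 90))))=80239 / 66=1215.74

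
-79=-79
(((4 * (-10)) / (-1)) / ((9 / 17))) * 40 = 27200 / 9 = 3022.22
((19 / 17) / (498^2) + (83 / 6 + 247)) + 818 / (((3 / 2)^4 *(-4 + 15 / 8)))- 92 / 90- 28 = 29553797077 / 189723060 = 155.77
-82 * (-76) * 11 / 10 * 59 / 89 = 2022284 / 445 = 4544.46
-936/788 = -234/197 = -1.19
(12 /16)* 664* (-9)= -4482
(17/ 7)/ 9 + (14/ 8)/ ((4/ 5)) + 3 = 5501/ 1008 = 5.46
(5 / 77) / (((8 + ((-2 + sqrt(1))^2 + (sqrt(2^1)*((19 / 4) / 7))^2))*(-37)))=-0.00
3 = 3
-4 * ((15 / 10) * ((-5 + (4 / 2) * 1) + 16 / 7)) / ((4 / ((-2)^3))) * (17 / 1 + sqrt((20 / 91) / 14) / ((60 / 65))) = -1020 / 7-5 * sqrt(130) / 49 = -146.88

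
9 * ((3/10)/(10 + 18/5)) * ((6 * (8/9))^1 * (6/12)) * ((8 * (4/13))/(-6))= -0.22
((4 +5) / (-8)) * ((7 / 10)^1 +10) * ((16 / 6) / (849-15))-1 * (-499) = 1387113 / 2780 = 498.96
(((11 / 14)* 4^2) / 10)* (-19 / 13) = -836 / 455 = -1.84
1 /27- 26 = -25.96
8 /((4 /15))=30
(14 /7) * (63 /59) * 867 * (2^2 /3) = 2468.75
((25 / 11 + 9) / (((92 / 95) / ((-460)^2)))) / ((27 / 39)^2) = 4578886000 / 891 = 5139041.53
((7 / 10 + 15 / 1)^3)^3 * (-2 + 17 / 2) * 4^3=753425342124281644441 / 31250000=24109610947977.01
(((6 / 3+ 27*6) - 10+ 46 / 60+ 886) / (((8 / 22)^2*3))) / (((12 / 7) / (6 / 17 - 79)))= -35358142897 / 293760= -120364.05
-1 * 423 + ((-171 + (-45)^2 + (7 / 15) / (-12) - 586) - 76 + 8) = 139853 / 180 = 776.96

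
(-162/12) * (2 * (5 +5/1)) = -270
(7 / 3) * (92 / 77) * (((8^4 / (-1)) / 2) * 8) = -1507328 / 33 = -45676.61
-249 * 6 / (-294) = 249 / 49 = 5.08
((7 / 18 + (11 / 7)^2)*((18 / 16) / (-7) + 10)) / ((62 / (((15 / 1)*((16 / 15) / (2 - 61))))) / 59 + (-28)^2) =1389071 / 38531934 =0.04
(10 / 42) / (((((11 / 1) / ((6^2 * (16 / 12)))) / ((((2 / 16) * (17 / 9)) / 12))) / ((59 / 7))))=5015 / 29106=0.17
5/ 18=0.28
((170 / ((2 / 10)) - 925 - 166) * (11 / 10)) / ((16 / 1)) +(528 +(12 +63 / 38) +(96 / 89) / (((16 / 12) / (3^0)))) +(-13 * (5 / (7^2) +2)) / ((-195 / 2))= 4185467185 / 7954464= 526.18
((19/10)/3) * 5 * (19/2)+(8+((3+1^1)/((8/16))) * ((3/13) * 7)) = 7957/156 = 51.01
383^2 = 146689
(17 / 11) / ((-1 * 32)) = -17 / 352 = -0.05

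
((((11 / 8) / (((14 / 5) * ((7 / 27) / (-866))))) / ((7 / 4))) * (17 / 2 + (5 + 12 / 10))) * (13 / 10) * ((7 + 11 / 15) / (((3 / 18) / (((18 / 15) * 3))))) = -2618059158 / 875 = -2992067.61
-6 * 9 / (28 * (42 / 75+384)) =-675 / 134596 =-0.01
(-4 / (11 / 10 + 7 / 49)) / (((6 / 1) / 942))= -505.29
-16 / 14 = -8 / 7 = -1.14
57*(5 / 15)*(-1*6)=-114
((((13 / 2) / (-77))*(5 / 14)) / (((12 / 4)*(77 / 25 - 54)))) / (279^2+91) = 1625 / 641673696048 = 0.00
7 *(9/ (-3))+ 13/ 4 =-17.75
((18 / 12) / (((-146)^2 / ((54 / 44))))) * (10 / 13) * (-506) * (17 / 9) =-17595 / 277108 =-0.06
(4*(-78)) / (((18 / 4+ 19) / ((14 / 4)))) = -2184 / 47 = -46.47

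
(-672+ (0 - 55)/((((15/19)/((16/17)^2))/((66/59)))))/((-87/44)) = 555955840/1483437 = 374.78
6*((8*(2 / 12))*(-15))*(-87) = 10440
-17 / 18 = -0.94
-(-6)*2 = 12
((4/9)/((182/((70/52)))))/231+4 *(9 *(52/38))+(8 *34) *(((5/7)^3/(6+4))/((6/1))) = 16654778219/327107781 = 50.92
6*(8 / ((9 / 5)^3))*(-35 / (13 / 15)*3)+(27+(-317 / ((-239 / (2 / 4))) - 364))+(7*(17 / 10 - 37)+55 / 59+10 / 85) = -664516890386 / 420703335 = -1579.54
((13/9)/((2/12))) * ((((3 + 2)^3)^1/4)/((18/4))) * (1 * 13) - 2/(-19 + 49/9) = 782.55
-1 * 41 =-41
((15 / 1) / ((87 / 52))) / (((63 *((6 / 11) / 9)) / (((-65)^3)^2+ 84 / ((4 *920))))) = 9922109250628003 / 56028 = 177091976344.47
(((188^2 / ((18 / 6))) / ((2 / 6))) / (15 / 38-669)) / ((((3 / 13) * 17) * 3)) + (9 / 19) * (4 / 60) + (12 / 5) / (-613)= -1010516979379 / 226375226685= -4.46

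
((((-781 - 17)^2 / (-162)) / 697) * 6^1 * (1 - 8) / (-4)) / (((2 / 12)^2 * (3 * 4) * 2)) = -88.83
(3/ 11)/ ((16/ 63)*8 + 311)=189/ 216931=0.00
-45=-45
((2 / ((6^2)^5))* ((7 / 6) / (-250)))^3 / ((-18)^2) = -0.00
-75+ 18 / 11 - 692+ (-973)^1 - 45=-19617 / 11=-1783.36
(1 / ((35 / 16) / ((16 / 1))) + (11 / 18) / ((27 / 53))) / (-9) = -144821 / 153090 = -0.95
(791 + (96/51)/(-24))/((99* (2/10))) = 18335/459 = 39.95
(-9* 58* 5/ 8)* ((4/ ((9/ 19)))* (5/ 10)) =-2755/ 2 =-1377.50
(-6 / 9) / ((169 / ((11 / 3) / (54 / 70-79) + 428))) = -3515207 / 2082249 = -1.69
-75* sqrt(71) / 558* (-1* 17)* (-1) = -425* sqrt(71) / 186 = -19.25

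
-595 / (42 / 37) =-3145 / 6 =-524.17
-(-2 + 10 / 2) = -3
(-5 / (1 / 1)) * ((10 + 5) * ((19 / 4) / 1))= -1425 / 4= -356.25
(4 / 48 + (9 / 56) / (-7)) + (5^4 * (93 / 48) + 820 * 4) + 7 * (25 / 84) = 10567727 / 2352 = 4493.08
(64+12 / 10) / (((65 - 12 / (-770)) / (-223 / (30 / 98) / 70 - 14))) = -45949211 / 1877325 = -24.48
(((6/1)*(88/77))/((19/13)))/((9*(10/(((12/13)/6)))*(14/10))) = 16/2793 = 0.01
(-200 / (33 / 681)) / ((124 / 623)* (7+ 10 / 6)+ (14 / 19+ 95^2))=-1612199400 / 3526316167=-0.46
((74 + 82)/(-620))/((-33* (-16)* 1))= -13/27280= -0.00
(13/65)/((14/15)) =3/14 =0.21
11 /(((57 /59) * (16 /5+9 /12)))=12980 /4503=2.88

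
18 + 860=878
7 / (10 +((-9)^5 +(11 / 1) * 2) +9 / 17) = -119 / 1003280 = -0.00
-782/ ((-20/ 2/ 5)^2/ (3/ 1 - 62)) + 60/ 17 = 392293/ 34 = 11538.03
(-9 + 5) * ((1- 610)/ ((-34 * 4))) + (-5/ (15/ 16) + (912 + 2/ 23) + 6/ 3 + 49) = 2204869/ 2346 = 939.84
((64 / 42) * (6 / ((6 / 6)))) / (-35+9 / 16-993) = -1024 / 115073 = -0.01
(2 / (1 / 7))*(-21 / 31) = -294 / 31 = -9.48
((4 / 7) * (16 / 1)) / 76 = 16 / 133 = 0.12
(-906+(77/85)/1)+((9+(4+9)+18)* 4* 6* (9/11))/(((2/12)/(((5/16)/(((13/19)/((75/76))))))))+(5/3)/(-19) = 844527092/692835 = 1218.94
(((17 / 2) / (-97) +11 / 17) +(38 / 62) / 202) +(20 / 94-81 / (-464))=106942736997 / 112595118352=0.95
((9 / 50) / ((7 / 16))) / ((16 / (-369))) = -3321 / 350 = -9.49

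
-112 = -112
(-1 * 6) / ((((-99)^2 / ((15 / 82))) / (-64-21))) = 425 / 44649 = 0.01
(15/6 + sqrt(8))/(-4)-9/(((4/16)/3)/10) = -8645/8-sqrt(2)/2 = -1081.33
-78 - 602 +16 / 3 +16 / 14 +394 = -5870 / 21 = -279.52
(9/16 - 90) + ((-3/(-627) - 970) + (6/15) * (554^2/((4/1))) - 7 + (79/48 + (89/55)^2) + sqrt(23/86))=sqrt(1978)/86 + 40870837991/1379400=29629.95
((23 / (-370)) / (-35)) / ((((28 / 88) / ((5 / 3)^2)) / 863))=218339 / 16317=13.38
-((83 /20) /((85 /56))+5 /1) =-3287 /425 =-7.73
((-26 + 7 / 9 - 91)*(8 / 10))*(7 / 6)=-14644 / 135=-108.47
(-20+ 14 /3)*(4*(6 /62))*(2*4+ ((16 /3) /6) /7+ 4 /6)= -101936 /1953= -52.19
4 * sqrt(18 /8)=6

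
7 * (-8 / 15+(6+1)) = 679 / 15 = 45.27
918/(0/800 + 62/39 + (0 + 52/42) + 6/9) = 262.70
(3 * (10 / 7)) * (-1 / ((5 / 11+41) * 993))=-55 / 528276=-0.00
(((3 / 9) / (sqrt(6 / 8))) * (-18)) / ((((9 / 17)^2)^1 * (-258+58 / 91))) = 26299 * sqrt(3) / 474255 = 0.10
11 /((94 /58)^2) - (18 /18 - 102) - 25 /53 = 104.72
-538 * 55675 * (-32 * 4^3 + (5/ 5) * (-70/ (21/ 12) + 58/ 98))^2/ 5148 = -156682113386815175/ 6180174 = -25352378976.19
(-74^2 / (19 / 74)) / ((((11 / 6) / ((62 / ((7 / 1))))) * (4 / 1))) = -25759.28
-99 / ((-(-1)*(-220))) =9 / 20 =0.45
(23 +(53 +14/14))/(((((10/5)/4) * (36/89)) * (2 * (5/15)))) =6853/12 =571.08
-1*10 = -10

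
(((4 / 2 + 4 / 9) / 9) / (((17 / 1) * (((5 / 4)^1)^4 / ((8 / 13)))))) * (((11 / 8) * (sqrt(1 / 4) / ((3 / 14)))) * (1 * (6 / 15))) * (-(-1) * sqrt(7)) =867328 * sqrt(7) / 167821875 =0.01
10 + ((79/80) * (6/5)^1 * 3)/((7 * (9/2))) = 7079/700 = 10.11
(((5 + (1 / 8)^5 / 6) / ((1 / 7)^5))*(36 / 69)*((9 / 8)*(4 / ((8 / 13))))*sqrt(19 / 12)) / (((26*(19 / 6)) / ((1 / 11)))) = 7826196357*sqrt(57) / 132644864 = 445.45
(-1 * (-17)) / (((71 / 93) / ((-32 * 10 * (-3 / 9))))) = 168640 / 71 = 2375.21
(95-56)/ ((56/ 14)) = 39/ 4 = 9.75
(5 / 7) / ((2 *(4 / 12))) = 15 / 14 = 1.07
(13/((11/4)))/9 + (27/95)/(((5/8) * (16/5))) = 12553/18810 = 0.67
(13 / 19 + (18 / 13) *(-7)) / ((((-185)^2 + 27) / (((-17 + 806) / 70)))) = -0.00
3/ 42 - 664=-9295/ 14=-663.93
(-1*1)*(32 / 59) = -32 / 59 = -0.54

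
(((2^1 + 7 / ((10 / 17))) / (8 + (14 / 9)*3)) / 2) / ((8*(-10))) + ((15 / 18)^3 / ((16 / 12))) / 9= 203723 / 4924800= 0.04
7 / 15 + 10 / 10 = 1.47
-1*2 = -2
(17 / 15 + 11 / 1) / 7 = 26 / 15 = 1.73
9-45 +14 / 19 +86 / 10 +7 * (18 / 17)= -31091 / 1615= -19.25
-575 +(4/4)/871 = -575.00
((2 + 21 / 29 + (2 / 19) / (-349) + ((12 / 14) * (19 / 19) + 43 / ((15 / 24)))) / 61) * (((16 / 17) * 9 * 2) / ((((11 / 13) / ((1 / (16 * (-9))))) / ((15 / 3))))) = -12666098822 / 15354882851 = -0.82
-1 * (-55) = 55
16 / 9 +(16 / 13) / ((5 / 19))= 3776 / 585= 6.45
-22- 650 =-672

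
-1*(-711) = 711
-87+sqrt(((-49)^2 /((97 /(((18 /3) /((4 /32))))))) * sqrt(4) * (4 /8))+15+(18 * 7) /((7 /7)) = 196 * sqrt(291) /97+54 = 88.47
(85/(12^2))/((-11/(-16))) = 85/99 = 0.86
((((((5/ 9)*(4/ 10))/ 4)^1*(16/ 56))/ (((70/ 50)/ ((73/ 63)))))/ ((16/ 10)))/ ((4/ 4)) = 1825/ 222264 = 0.01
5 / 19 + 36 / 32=211 / 152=1.39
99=99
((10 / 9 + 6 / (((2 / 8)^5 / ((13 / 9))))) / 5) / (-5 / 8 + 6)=639056 / 1935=330.26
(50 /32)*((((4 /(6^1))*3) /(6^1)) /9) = 0.06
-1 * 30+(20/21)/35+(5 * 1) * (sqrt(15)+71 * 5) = 5 * sqrt(15)+256519/147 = 1764.39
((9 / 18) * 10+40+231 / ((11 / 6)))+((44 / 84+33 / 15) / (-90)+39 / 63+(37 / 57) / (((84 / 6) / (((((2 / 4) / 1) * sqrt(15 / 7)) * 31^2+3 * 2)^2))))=35557 * sqrt(105) / 931+116195721923 / 5027400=23503.84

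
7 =7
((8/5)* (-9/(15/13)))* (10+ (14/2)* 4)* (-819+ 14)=1908816/5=381763.20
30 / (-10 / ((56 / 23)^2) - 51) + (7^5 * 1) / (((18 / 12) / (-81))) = -74977788354 / 82613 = -907578.57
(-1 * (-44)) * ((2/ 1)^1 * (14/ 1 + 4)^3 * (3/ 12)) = 128304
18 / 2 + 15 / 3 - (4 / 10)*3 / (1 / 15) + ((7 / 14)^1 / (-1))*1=-9 / 2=-4.50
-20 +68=48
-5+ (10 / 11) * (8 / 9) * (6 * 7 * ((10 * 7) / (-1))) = -78565 / 33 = -2380.76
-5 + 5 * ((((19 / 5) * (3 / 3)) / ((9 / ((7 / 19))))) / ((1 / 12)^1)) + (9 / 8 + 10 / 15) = 49 / 8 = 6.12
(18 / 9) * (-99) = -198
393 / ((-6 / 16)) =-1048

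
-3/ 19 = -0.16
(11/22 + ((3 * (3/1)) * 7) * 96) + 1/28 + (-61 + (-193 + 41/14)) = 162329/28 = 5797.46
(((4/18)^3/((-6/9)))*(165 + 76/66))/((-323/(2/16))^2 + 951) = -21932/53550938133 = -0.00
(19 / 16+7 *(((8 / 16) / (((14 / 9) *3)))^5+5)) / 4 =9.05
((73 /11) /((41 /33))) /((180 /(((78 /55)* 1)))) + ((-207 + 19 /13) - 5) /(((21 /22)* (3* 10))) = -19286477 /2638350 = -7.31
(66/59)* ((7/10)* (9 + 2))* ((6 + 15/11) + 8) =39039/295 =132.34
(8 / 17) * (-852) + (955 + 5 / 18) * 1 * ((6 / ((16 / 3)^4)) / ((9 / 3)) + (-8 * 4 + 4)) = -272196744629 / 10027008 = -27146.36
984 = 984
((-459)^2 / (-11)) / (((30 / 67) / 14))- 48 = -32939103 / 55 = -598892.78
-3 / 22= -0.14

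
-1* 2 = -2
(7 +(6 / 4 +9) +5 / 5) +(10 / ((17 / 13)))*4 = 1669 / 34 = 49.09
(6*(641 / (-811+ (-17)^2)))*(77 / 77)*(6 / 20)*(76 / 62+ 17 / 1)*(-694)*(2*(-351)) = -17644244202 / 899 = -19626523.03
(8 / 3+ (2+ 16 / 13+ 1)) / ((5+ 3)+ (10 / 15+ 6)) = 269 / 572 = 0.47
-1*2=-2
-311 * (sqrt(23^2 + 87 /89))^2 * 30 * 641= -282089639040 /89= -3169546506.07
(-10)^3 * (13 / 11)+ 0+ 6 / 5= -64934 / 55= -1180.62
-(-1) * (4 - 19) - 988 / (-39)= 31 / 3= 10.33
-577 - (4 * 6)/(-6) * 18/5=-2813/5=-562.60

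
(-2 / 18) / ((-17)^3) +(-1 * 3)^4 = 3581578 / 44217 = 81.00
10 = 10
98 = 98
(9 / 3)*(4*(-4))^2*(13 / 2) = 4992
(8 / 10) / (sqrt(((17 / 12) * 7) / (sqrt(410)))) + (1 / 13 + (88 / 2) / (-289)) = -283 / 3757 + 8 * sqrt(357) * 410^(1 / 4) / 595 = 1.07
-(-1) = 1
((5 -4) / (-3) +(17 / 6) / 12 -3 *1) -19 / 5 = -2483 / 360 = -6.90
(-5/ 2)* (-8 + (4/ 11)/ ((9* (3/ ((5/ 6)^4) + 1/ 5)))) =19.98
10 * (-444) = -4440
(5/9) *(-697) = -3485/9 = -387.22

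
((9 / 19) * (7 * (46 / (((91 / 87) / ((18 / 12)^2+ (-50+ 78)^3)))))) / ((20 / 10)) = 1581496353 / 988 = 1600704.81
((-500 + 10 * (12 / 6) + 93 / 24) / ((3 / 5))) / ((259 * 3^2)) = -19045 / 55944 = -0.34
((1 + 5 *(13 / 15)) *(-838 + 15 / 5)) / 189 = -23.56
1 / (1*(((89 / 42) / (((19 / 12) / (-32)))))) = -0.02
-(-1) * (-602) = -602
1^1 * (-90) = -90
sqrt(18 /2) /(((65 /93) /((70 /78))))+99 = 102.85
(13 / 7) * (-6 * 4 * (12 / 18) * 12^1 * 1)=-2496 / 7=-356.57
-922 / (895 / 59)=-54398 / 895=-60.78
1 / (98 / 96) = 48 / 49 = 0.98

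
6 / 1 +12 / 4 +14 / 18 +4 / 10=458 / 45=10.18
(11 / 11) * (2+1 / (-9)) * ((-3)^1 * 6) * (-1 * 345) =11730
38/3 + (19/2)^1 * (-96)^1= -2698/3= -899.33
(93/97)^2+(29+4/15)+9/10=1754923/56454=31.09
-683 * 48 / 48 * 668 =-456244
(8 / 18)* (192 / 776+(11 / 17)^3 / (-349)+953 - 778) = 38862647008 / 498959367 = 77.89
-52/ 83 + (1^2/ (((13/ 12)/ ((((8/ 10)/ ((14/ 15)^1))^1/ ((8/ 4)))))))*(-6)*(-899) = 16112540/ 7553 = 2133.26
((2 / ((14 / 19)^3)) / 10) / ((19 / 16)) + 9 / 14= 3649 / 3430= 1.06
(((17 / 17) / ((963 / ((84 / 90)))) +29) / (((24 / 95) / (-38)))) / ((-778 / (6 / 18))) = 151229759 / 80915112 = 1.87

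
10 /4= 2.50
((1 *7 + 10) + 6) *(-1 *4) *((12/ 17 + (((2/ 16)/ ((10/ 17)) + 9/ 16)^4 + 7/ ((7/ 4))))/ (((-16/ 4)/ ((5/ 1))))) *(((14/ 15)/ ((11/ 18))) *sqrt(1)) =106501430931/ 119680000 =889.88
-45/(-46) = 45/46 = 0.98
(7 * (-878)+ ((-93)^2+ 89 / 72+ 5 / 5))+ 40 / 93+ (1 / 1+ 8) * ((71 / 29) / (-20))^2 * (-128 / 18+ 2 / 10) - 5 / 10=1175181990221 / 469278000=2504.23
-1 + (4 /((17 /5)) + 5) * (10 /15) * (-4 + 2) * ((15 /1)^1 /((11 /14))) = -29587 /187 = -158.22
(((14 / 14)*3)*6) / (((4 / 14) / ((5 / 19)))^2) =11025 / 722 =15.27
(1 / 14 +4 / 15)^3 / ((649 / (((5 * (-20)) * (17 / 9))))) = -6084487 / 540935010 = -0.01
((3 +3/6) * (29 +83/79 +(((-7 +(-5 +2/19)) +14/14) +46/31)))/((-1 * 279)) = -6722723/25964298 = -0.26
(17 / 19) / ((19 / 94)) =1598 / 361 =4.43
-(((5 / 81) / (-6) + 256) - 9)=-246.99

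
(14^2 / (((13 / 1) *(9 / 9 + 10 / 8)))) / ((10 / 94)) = 36848 / 585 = 62.99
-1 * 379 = -379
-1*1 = -1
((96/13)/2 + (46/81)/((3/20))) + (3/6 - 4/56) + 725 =16206770/22113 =732.91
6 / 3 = 2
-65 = -65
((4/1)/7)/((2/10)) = 20/7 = 2.86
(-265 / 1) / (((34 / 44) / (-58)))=338140 / 17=19890.59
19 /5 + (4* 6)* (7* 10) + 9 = 8464 /5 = 1692.80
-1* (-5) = 5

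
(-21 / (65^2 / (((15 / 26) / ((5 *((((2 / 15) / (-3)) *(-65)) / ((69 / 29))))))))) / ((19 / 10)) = -39123 / 157371110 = -0.00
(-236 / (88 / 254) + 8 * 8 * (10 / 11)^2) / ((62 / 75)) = -5701725 / 7502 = -760.03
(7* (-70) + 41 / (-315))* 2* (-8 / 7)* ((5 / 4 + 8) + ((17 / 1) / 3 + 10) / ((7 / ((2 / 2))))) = 119189852 / 9261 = 12870.08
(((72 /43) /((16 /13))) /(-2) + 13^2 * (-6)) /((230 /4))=-34905 /1978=-17.65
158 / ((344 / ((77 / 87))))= 6083 / 14964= 0.41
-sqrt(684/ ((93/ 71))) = -2 * sqrt(125457)/ 31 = -22.85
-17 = -17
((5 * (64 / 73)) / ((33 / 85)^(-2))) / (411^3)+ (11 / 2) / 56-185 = -16851275988585707 / 91136361524880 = -184.90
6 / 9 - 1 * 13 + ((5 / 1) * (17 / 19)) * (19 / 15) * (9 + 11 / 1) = 101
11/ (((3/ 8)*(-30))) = -44/ 45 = -0.98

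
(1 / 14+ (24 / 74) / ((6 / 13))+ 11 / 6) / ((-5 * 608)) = -1013 / 1181040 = -0.00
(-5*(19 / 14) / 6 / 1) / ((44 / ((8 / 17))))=-0.01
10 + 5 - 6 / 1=9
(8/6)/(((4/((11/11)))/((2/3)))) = 2/9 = 0.22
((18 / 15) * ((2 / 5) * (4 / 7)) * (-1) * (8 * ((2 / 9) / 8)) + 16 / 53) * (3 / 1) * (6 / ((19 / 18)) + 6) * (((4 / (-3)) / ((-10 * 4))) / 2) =124024 / 881125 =0.14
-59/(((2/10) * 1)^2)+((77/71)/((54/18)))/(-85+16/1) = -21678152/14697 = -1475.01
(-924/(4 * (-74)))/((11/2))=21/37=0.57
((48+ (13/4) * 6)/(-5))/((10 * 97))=-27/1940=-0.01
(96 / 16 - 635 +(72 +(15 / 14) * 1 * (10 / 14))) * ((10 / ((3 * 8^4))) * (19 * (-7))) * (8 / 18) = 5178545 / 193536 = 26.76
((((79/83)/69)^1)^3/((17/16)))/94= 3944312/150081903290817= 0.00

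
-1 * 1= -1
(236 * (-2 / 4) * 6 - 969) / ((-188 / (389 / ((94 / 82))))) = 26746473 / 8836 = 3026.99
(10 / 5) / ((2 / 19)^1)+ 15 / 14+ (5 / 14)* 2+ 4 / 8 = 149 / 7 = 21.29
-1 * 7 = -7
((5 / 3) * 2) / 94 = 5 / 141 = 0.04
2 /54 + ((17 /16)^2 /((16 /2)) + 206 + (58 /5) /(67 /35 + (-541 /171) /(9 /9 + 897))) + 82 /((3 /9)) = 8973141059869 /19581364224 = 458.25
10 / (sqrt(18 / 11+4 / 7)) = sqrt(13090) / 17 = 6.73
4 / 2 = 2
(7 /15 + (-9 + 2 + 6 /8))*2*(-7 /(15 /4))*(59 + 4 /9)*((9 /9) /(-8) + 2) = 259903 /108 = 2406.51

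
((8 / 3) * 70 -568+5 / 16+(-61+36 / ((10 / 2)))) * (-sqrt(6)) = 104357 * sqrt(6) / 240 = 1065.09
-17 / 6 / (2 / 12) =-17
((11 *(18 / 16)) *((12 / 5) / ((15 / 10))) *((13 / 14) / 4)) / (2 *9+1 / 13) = 16731 / 65800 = 0.25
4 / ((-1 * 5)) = -4 / 5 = -0.80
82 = 82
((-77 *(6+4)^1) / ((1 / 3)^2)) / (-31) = 6930 / 31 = 223.55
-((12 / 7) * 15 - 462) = 3054 / 7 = 436.29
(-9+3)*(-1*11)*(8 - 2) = 396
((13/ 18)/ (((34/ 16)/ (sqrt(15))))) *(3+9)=208 *sqrt(15)/ 51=15.80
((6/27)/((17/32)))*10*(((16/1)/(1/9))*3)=1807.06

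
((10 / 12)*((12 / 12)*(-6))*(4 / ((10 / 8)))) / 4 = -4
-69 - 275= -344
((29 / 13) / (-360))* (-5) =0.03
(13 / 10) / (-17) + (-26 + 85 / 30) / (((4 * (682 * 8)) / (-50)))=-130193 / 5565120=-0.02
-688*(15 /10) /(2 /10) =-5160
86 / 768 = 43 / 384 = 0.11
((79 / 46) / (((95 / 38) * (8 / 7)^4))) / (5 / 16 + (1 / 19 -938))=-3603901 / 8391607040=-0.00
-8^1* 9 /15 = -24 /5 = -4.80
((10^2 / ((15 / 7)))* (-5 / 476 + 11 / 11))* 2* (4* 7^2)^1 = 307720 / 17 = 18101.18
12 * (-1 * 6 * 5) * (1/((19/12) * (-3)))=1440/19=75.79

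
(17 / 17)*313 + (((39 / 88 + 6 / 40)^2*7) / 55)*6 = 1667842541 / 5324000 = 313.27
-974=-974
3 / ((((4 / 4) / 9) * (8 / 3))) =81 / 8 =10.12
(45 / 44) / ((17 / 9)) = 405 / 748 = 0.54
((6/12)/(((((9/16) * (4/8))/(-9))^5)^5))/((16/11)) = -14621507953634074601941877663083790336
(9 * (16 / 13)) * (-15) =-2160 / 13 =-166.15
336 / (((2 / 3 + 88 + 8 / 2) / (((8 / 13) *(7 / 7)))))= 4032 / 1807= 2.23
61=61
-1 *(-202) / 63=202 / 63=3.21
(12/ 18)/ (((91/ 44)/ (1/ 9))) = 88/ 2457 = 0.04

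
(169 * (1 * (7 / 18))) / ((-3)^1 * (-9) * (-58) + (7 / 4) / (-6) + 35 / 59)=-279188 / 6651087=-0.04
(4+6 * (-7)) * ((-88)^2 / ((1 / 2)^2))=-1177088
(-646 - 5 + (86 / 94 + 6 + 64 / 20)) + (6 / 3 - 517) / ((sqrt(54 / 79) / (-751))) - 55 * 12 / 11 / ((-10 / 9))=-137918 / 235 + 386765 * sqrt(474) / 18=467217.01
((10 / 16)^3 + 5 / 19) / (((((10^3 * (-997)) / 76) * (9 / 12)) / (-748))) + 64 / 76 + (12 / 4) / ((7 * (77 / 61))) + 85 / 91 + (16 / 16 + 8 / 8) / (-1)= 32760011959 / 212373761600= 0.15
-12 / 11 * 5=-60 / 11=-5.45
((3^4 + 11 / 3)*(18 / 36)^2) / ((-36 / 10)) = -635 / 108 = -5.88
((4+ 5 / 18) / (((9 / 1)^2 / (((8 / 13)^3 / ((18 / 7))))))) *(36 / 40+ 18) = 241472 / 2669355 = 0.09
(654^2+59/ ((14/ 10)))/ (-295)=-1450.03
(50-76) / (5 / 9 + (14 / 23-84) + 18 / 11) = 59202 / 184891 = 0.32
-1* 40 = -40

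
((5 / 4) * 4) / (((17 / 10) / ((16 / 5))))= 160 / 17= 9.41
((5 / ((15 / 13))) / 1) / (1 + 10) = 13 / 33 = 0.39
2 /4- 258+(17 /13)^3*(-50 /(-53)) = -255.39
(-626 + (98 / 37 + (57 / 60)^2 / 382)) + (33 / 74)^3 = -4823896642367 / 7739778400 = -623.26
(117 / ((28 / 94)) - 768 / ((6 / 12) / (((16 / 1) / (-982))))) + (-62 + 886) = 8536217 / 6874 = 1241.81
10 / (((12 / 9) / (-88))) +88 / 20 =-655.60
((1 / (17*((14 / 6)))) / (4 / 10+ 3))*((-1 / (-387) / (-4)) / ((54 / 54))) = -5 / 1043868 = -0.00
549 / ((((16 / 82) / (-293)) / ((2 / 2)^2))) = -6595137 / 8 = -824392.12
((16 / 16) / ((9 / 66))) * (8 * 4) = 704 / 3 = 234.67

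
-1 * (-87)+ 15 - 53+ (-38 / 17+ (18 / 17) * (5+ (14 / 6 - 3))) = 873 / 17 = 51.35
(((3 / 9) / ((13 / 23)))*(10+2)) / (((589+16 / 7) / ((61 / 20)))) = 9821 / 269035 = 0.04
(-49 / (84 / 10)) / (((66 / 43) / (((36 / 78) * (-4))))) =3010 / 429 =7.02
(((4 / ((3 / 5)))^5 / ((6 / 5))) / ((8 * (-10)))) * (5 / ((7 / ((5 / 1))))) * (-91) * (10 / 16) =20312500 / 729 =27863.51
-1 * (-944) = 944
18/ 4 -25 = -41/ 2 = -20.50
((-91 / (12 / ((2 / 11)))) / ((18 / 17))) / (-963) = 1547 / 1144044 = 0.00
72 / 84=0.86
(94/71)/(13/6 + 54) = 564/23927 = 0.02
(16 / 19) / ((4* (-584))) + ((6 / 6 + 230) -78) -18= 374489 / 2774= 135.00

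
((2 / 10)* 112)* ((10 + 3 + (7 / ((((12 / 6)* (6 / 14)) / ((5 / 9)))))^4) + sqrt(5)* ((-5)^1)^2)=560* sqrt(5) + 25994782471 / 2657205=11034.95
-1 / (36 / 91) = -91 / 36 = -2.53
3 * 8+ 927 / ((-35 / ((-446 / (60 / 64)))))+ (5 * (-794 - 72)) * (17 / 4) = -2022427 / 350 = -5778.36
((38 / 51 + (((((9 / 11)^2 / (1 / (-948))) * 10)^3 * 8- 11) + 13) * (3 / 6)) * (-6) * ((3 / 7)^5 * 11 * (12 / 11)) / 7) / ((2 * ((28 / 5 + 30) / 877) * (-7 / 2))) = -1181047469462596526786392860 / 2207401427522599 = -535039732572.84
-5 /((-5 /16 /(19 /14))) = 152 /7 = 21.71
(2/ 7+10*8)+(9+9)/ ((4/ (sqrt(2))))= 9*sqrt(2)/ 2+562/ 7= 86.65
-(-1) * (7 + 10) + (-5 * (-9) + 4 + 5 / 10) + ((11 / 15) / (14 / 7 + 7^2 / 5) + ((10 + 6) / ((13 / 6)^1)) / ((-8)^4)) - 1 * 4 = 18426835 / 294528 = 62.56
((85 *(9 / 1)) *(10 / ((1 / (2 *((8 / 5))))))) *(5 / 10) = 12240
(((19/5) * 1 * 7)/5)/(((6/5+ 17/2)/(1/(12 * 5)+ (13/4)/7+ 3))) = 1.91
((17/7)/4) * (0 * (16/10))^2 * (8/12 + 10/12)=0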